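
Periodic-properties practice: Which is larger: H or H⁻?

Forming H⁻ adds 1 electron to H. More electron–electron repulsion in the same shell, with unchanged nuclear charge, lets the cloud expand.
An anion is larger than its parent atom: H⁻ > H.

H⁻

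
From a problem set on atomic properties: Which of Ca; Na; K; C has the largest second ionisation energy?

Na

The second ionization energy removes an electron from the +1 ion. For each element: Ca⁺ still has 1 valence electron; Na⁺ is the bare [Ne] core; K⁺ is the bare [Ar] core; C⁺ still has 3 valence electrons.
Pulling an electron out of a noble-gas core costs far more than removing a remaining valence electron, so K and Na sit at the high end of IE_2.
Valence configurations: Ca⁺ [Ar]4s¹, C⁺ [He]2s²2p¹.
Approximate IE_2 values (kJ/mol): Ca 1145, Na 4562, K 3052, C 2353.
Putting it together, IE_2: Ca < C < K < Na.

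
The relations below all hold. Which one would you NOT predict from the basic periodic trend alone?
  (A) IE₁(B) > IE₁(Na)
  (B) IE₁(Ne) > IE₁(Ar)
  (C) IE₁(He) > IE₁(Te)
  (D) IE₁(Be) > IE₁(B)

The general trend: first ionisation energy increases across a period and decreases down a group.
(A) B (period 2, group 13) vs Na (period 3, group 1): the stated order agrees with the simple trend.
(B) Ne (period 2, group 18) vs Ar (period 3, group 18): the stated order agrees with the simple trend.
(C) He (period 1, group 18) vs Te (period 5, group 16): the stated order agrees with the simple trend.
(D) Be (period 2, group 2) vs B (period 2, group 13): the stated order contradicts the simple trend.
The exception is (D): removing B's lone 2p electron is easier than breaking Be's filled 2s².

(D)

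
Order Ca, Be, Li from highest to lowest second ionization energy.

After 1 electron has been removed, what remains? Ca⁺ still has 1 valence electron; Be⁺ still has 1 valence electron; Li⁺ is the bare [He] core.
Core electrons are held far more tightly than valence electrons, so Li tops the IE_2 order.
Valence configurations: Ca⁺ [Ar]4s¹, Be⁺ [He]2s¹.
Tabulated IE_2 (kJ/mol): Ca 1145, Be 1757, Li 7298.
Overall IE_2 order: Ca < Be < Li.

Li, Be, Ca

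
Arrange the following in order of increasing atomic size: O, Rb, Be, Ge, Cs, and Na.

Be is in period 2, group 2; O is in period 2, group 16; Na is in period 3, group 1; Ge is in period 4, group 14; Rb is in period 5, group 1; Cs is in period 6, group 1.
Moving right in a period, electrons are added to the same shell under a stronger nuclear pull, so atoms get smaller; moving down, a new shell is opened and atoms get larger.
These span different periods and groups, so the two trends combine.
Be > O: both are in period 2; the period trend gives Be the larger value.
Ge > Be: period and group pull opposite ways; the down-group shift dominates (121 vs 102 pm).
Na > Ge: period and group pull opposite ways; the across-period shift dominates (155 vs 121 pm).
Rb > Na: they share group 1; the group trend gives Rb the larger value.
Cs > Rb: they share group 1; the group trend gives Cs the larger value.
Tabulated atomic radius (pm): Be 102, O 63, Na 155, Ge 121, Rb 210, Cs 232.
So from smallest to largest: O < Be < Ge < Na < Rb < Cs.

O < Be < Ge < Na < Rb < Cs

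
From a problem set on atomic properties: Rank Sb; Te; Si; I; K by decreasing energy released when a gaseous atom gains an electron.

I > Te > Si > Sb > K

EA tends to increase across a period and decrease down a group, though the pattern is less regular than for IE or radius.
Here both period and group differ, so the two effects have to be weighed against each other.
Sb > K: the two effects oppose for this pair; the across-period effect wins (103 vs 48 kJ/mol).
Si > Sb: the two effects oppose for this pair; the down-group effect wins (134 vs 103 kJ/mol).
Te > Si: period and group pull opposite ways; the across-period shift dominates (190 vs 134 kJ/mol).
I > Te: both are in period 5; the period trend gives I the larger value.
Approximate values (kJ/mol): Si 134, K 48, Sb 103, Te 190, I 295.
So from highest to lowest: I > Te > Si > Sb > K.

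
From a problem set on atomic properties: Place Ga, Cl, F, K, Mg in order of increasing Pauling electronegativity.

F is in period 2, group 17; Mg is in period 3, group 2; Cl is in period 3, group 17; K is in period 4, group 1; Ga is in period 4, group 13.
Smaller atoms with higher effective nuclear charge are more electronegative.
These span different periods and groups, so the two trends combine.
Mg > K: relative to K, both the across-period and down-group shifts push Mg's electronegativity up.
Ga > Mg: the two effects oppose for this pair; the across-period effect wins (1.81 vs 1.31).
Cl > Ga: relative to Ga, both the across-period and down-group shifts push Cl's electronegativity up.
F > Cl: they share group 17; the group trend gives F the larger value.
For reference (Pauling): F 3.98, Mg 1.31, Cl 3.16, K 0.82, Ga 1.81.
So from lowest to highest: K < Mg < Ga < Cl < F.

K, Mg, Ga, Cl, F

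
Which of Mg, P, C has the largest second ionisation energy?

C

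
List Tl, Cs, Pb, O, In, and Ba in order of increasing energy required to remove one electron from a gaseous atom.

Cs, Ba, In, Tl, Pb, O

O is in period 2, group 16; In is in period 5, group 13; Cs is in period 6, group 1; Ba is in period 6, group 2; Tl is in period 6, group 13; Pb is in period 6, group 14.
Removing the outermost electron gets harder across a period and easier down a group.
Here both period and group differ, so the two effects have to be weighed against each other.
Ba > Cs: Ba lies to the right of Cs in period 6, so the across-period effect alone puts Ba higher.
In > Ba: both effects reinforce here, so In is clearly the higher of the two.
Tl > In: this pair runs against the simple trend — see the exception note.
Pb > Tl: both are in period 6; the period trend gives Pb the larger value.
O > Pb: relative to Pb, both the across-period and down-group shifts push O's first ionization energy up.
Note the exception: Tl has a higher first ionization energy than In, contrary to the simple trend — relativistic 6s stabilisation and poor 4f/5d shielding distort the trend for the heavy p-block elements.
Tabulated first ionization energy (kJ/mol): O 1314, In 558, Cs 376, Ba 503, Tl 589, Pb 716.
So from lowest to highest: Cs < Ba < In < Tl < Pb < O.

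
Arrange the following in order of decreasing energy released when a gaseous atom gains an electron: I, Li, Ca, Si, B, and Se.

Li is in period 2, group 1; B is in period 2, group 13; Si is in period 3, group 14; Ca is in period 4, group 2; Se is in period 4, group 16; I is in period 5, group 17.
Adding an electron releases more energy for atoms nearer the top right (short of the noble gases).
These span different periods and groups, so the two trends combine.
B > Ca: relative to Ca, both the across-period and down-group shifts push B's electron affinity up.
Li > B: this pair runs against the simple trend — see the exception note.
Si > Li: the two effects oppose for this pair; the across-period effect wins (134 vs 60 kJ/mol).
Se > Si: period and group pull opposite ways; the across-period shift dominates (195 vs 134 kJ/mol).
I > Se: period and group pull opposite ways; the across-period shift dominates (295 vs 195 kJ/mol).
Note the exception: Li has a higher electron affinity than B, contrary to the simple trend — B's ns²np¹ configuration gives only a small electron affinity — the sparsely filled np subshell binds an added electron weakly.
Approximate values (kJ/mol): Li 60, B 27, Si 134, Ca 2, Se 195, I 295.
So from highest to lowest: I > Se > Si > Li > B > Ca.

I, Se, Si, Li, B, Ca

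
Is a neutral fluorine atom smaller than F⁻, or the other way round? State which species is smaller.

F

Forming F⁻ adds 1 electron to F. More electron–electron repulsion in the same shell, with unchanged nuclear charge, lets the cloud expand.
An anion is larger than its parent atom: F⁻ > F.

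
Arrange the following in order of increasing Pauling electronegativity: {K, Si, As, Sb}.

Electronegativity increases across a period and decreases down a group, tracking effective nuclear charge and atomic size.
Neither a single period nor a single group — weigh both effects.
Si > K: both effects reinforce here, so Si is clearly the higher of the two.
Sb > Si: the two effects oppose for this pair; the across-period effect wins (2.05 vs 1.90).
As > Sb: they share group 15; the group trend gives As the larger value.
Approximate values (Pauling): Si 1.90, K 0.82, As 2.18, Sb 2.05.
So from lowest to highest: K < Si < Sb < As.

K < Si < Sb < As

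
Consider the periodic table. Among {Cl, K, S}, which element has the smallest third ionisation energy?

After 2 electrons have been removed, what remains? Cl²⁺ still has 5 valence electrons; K²⁺ is already 1 electron into the core; S²⁺ still has 4 valence electrons.
Core electrons are held far more tightly than valence electrons, so K tops the IE_3 order.
Valence configurations: Cl²⁺ [Ne]3s²3p³, S²⁺ [Ne]3s²3p².
Approximate IE_3 values (kJ/mol): Cl 3822, K 4420, S 3357.
Hence IE_3: S < Cl < K.

S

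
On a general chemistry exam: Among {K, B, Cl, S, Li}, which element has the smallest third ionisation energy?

S

IE_3 is the cost of taking one more electron from the +2 cation: K²⁺ is already 1 electron into the core; B²⁺ still has 1 valence electron; Cl²⁺ still has 5 valence electrons; S²⁺ still has 4 valence electrons; Li²⁺ is already 1 electron into the core.
Breaking into a closed-shell core is much more expensive than removing a leftover valence electron — K and Li have the largest IE_3 here.
Valence configurations: B²⁺ [He]2s¹, Cl²⁺ [Ne]3s²3p³, S²⁺ [Ne]3s²3p².
Approximate IE_3 values (kJ/mol): K 4420, B 3660, Cl 3822, S 3357, Li 11815.
Hence IE_3: S < B < Cl < K < Li.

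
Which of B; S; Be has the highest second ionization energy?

Consider each +1 ion: B⁺ still has 2 valence electrons; S⁺ still has 5 valence electrons; Be⁺ still has 1 valence electron.
All are still removing valence electrons, so compare the +1 ions as you would atoms: IE_2 generally rises across a period (higher Z_eff) and falls down a group (larger shell), subject to the usual subshell exceptions.
Valence configurations: B⁺ [He]2s², S⁺ [Ne]3s²3p³, Be⁺ [He]2s¹.
The numbers (kJ/mol): B 2427, S 2252, Be 1757.
So the second ionization energies run Be < S < B.

B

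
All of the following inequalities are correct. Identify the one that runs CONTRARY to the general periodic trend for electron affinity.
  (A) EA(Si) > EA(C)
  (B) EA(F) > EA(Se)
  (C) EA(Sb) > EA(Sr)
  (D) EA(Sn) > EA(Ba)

The general trend: electron affinity increases across a period and decreases down a group.
(A) Si (period 3, group 14) vs C (period 2, group 14): the stated order contradicts the simple trend.
(B) F (period 2, group 17) vs Se (period 4, group 16): the stated order agrees with the simple trend.
(C) Sb (period 5, group 15) vs Sr (period 5, group 2): the stated order agrees with the simple trend.
(D) Sn (period 5, group 14) vs Ba (period 6, group 2): the stated order agrees with the simple trend.
The exception is (A): Si's larger, more diffuse 3p orbitals accept an added electron slightly more readily than C's compact 2p.

(A)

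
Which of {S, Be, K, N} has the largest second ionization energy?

K

IE_2 is the cost of taking one more electron from the +1 cation: S⁺ still has 5 valence electrons; Be⁺ still has 1 valence electron; K⁺ is the bare [Ar] core; N⁺ still has 4 valence electrons.
Core electrons are held far more tightly than valence electrons, so K tops the IE_2 order.
Valence configurations: S⁺ [Ne]3s²3p³, Be⁺ [He]2s¹, N⁺ [He]2s²2p².
Approximate IE_2 values (kJ/mol): S 2252, Be 1757, K 3052, N 2856.
Putting it together, IE_2: Be < S < N < K.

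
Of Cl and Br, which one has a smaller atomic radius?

Cl

Across a period the added protons contract the valence shell; down a group each new principal shell makes the atom larger.
All are in group 17, so atomic radius increases down the group.
So Cl has the smaller atomic radius (Cl < Br).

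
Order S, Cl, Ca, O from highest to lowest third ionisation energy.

The third ionization energy removes an electron from the +2 ion. For each element: S²⁺ still has 4 valence electrons; Cl²⁺ still has 5 valence electrons; Ca²⁺ is the bare [Ar] core; O²⁺ still has 4 valence electrons.
Usually core removal costs more than valence removal, but here the competition is close: a tightly held n=2 valence electron can cost more to remove than an n=3 core electron, so the actual values have to decide it.
Valence configurations: S²⁺ [Ne]3s²3p², Cl²⁺ [Ne]3s²3p³, O²⁺ [He]2s²2p².
Approximate IE_3 values (kJ/mol): S 3357, Cl 3822, Ca 4912, O 5300.
So the third ionization energies run S < Cl < Ca < O.

O, Ca, Cl, S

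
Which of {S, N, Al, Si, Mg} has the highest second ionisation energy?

N

The second ionization energy removes an electron from the +1 ion. For each element: S⁺ still has 5 valence electrons; N⁺ still has 4 valence electrons; Al⁺ still has 2 valence electrons; Si⁺ still has 3 valence electrons; Mg⁺ still has 1 valence electron.
All are still removing valence electrons, so compare the +1 ions as you would atoms: IE_2 generally rises across a period (higher Z_eff) and falls down a group (larger shell), subject to the usual subshell exceptions.
Valence configurations: S⁺ [Ne]3s²3p³, N⁺ [He]2s²2p², Al⁺ [Ne]3s², Si⁺ [Ne]3s²3p¹, Mg⁺ [Ne]3s¹.
Si⁺ loses a lone 3p electron whereas Al⁺ must break into a filled 3s² pair, so IE_2(Al) > IE_2(Si) even though Si has the higher nuclear charge.
The numbers (kJ/mol): S 2252, N 2856, Al 1817, Si 1577, Mg 1451.
Putting it together, IE_2: Mg < Si < Al < S < N.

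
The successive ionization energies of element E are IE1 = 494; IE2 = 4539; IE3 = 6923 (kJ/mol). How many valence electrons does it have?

1

Look for the largest jump between consecutive ionization energies: IE2/IE1 ≈ 9.2, far larger than any earlier ratio.
That jump marks the point where a core electron is being removed. So the atom has 1 valence electron.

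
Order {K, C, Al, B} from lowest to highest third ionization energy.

After 2 electrons have been removed, what remains? K²⁺ is already 1 electron into the core; C²⁺ still has 2 valence electrons; Al²⁺ still has 1 valence electron; B²⁺ still has 1 valence electron.
Usually core removal costs more than valence removal, but here the competition is close: a tightly held n=2 valence electron can cost more to remove than an n=3 core electron, so the actual values have to decide it.
Valence configurations: C²⁺ [He]2s², Al²⁺ [Ne]3s¹, B²⁺ [He]2s¹.
Approximate IE_3 values (kJ/mol): K 4420, C 4620, Al 2745, B 3660.
So the third ionization energies run Al < B < K < C.

Al < B < K < C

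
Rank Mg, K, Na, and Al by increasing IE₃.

Consider each +2 ion: Mg²⁺ is the bare [Ne] core; K²⁺ is already 1 electron into the core; Na²⁺ is already 1 electron into the core; Al²⁺ still has 1 valence electron.
Core electrons are held far more tightly than valence electrons, so K, Na and Mg top the IE_3 order.
Approximate IE_3 values (kJ/mol): Mg 7733, K 4420, Na 6910, Al 2745.
Putting it together, IE_3: Al < K < Na < Mg.

Al < K < Na < Mg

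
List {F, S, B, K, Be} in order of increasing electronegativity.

Atoms toward the upper right of the periodic table pull bonding electrons most strongly.
Here both period and group differ, so the two effects have to be weighed against each other.
Be > K: both effects reinforce here, so Be is clearly the higher of the two.
B > Be: B lies to the right of Be in period 2, so the across-period effect alone puts B higher.
S > B: the two effects oppose for this pair; the across-period effect wins (2.58 vs 2.04).
F > S: both effects reinforce here, so F is clearly the higher of the two.
Approximate values (Pauling): Be 1.57, B 2.04, F 3.98, S 2.58, K 0.82.
So from lowest to highest: K < Be < B < S < F.

K < Be < B < S < F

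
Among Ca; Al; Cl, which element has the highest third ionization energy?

Ca

Consider each +2 ion: Ca²⁺ is the bare [Ar] core; Al²⁺ still has 1 valence electron; Cl²⁺ still has 5 valence electrons.
Breaking into a closed-shell core is much more expensive than removing a leftover valence electron — Ca has the largest IE_3 here.
Valence configurations: Al²⁺ [Ne]3s¹, Cl²⁺ [Ne]3s²3p³.
Tabulated IE_3 (kJ/mol): Ca 4912, Al 2745, Cl 3822.
Overall IE_3 order: Al < Cl < Ca.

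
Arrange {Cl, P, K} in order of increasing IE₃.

The third ionization energy removes an electron from the +2 ion. For each element: Cl²⁺ still has 5 valence electrons; P²⁺ still has 3 valence electrons; K²⁺ is already 1 electron into the core.
Pulling an electron out of a noble-gas core costs far more than removing a remaining valence electron, so K sits at the high end of IE_3.
Valence configurations: Cl²⁺ [Ne]3s²3p³, P²⁺ [Ne]3s²3p¹.
The numbers (kJ/mol): Cl 3822, P 2914, K 4420.
So the third ionization energies run P < Cl < K.

P, Cl, K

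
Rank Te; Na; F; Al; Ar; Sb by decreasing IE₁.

F is in period 2, group 17; Na is in period 3, group 1; Al is in period 3, group 13; Ar is in period 3, group 18; Sb is in period 5, group 15; Te is in period 5, group 16.
IE₁ increases left→right with effective nuclear charge and decreases top→bottom as the valence shell moves farther out.
These span different periods and groups, so the two trends combine.
Al > Na: both are in period 3; the period trend gives Al the larger value.
Sb > Al: the two effects oppose for this pair; the across-period effect wins (831 vs 578 kJ/mol).
Te > Sb: Te lies to the right of Sb in period 5, so the across-period effect alone puts Te higher.
Ar > Te: both effects reinforce here, so Ar is clearly the higher of the two.
F > Ar: period and group pull opposite ways; the down-group shift dominates (1681 vs 1521 kJ/mol).
Approximate values (kJ/mol): F 1681, Na 496, Al 578, Ar 1521, Sb 831, Te 869.
So from highest to lowest: F > Ar > Te > Sb > Al > Na.

F > Ar > Te > Sb > Al > Na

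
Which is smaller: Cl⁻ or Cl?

Forming Cl⁻ adds 1 electron to Cl. More electron–electron repulsion in the same shell, with unchanged nuclear charge, lets the cloud expand.
An anion is larger than its parent atom: Cl⁻ > Cl.

Cl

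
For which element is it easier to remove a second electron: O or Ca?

Consider each +1 ion: O⁺ still has 5 valence electrons; Ca⁺ still has 1 valence electron.
All are still removing valence electrons, so compare the +1 ions as you would atoms: IE_2 generally rises across a period (higher Z_eff) and falls down a group (larger shell), subject to the usual subshell exceptions.
Valence configurations: O⁺ [He]2s²2p³, Ca⁺ [Ar]4s¹.
The numbers (kJ/mol): O 3388, Ca 1145.
So the second ionization energies run Ca < O.

Ca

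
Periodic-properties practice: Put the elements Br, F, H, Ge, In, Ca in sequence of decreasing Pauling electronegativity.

H is in period 1, group 1; F is in period 2, group 17; Ca is in period 4, group 2; Ge is in period 4, group 14; Br is in period 4, group 17; In is in period 5, group 13.
Electronegativity increases across a period and decreases down a group, tracking effective nuclear charge and atomic size.
Neither a single period nor a single group — weigh both effects.
In > Ca: period and group pull opposite ways; the across-period shift dominates (1.78 vs 1.00).
Ge > In: both effects reinforce here, so Ge is clearly the higher of the two.
H > Ge: period and group pull opposite ways; the down-group shift dominates (2.20 vs 2.01).
Br > H: the two effects oppose for this pair; the across-period effect wins (2.96 vs 2.20).
F > Br: F sits above Br in group 17, so the down-group effect alone puts F higher.
Approximate values (Pauling): H 2.20, F 3.98, Ca 1.00, Ge 2.01, Br 2.96, In 1.78.
So from highest to lowest: F > Br > H > Ge > In > Ca.

F, Br, H, Ge, In, Ca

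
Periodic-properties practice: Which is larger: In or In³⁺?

In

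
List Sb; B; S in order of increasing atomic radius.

B, S, Sb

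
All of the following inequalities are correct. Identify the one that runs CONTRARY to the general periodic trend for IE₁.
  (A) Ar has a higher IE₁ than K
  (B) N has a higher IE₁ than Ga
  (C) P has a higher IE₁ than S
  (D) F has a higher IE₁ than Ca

(C)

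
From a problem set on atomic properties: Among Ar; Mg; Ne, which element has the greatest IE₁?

Ne

Ne is in period 2, group 18; Mg is in period 3, group 2; Ar is in period 3, group 18.
Across a period the outer electron is held more tightly (higher IE₁); down a group it sits in a higher shell, more shielded, and comes off more easily.
These span different periods and groups, so the two trends combine.
Ar > Mg: both are in period 3; the period trend gives Ar the larger value.
Ne > Ar: they share group 18; the group trend gives Ne the larger value.
For reference (kJ/mol): Ne 2081, Mg 738, Ar 1521.
The greatest IE₁ among these belongs to Ne.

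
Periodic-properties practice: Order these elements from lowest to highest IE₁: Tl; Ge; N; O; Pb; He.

Tl < Pb < Ge < O < N < He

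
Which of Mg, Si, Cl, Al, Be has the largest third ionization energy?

Be

The third ionization energy removes an electron from the +2 ion. For each element: Mg²⁺ is the bare [Ne] core; Si²⁺ still has 2 valence electrons; Cl²⁺ still has 5 valence electrons; Al²⁺ still has 1 valence electron; Be²⁺ is the bare [He] core.
Breaking into a closed-shell core is much more expensive than removing a leftover valence electron — Mg and Be have the largest IE_3 here.
Valence configurations: Si²⁺ [Ne]3s², Cl²⁺ [Ne]3s²3p³, Al²⁺ [Ne]3s¹.
The numbers (kJ/mol): Mg 7733, Si 3232, Cl 3822, Al 2745, Be 14849.
Hence IE_3: Al < Si < Cl < Mg < Be.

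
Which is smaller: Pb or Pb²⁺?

Pb²⁺

Forming Pb²⁺ removes 2 electrons from Pb. Fewer electrons for the same nuclear charge means less shielding and a higher Z_eff on the remaining electrons.
A cation is smaller than its parent atom: Pb²⁺ < Pb.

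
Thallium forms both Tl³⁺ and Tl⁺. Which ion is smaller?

Both ions have Z = 81 protons, but Tl³⁺ has lost more electrons, so its remaining electrons feel a larger effective nuclear charge per electron and are pulled in more tightly.
Higher positive charge → smaller ion, so Tl⁺ > Tl³⁺.

Tl³⁺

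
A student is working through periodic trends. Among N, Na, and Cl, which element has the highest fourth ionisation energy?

Na

IE_4 is the cost of taking one more electron from the +3 cation: N³⁺ still has 2 valence electrons; Na³⁺ is already 2 electrons into the core; Cl³⁺ still has 4 valence electrons.
Core electrons are held far more tightly than valence electrons, so Na tops the IE_4 order.
Valence configurations: N³⁺ [He]2s², Cl³⁺ [Ne]3s²3p².
Tabulated IE_4 (kJ/mol): N 7475, Na 9543, Cl 5159.
So the fourth ionization energies run Cl < N < Na.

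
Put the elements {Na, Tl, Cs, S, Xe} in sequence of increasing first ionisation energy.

IE₁ increases left→right with effective nuclear charge and decreases top→bottom as the valence shell moves farther out.
Here both period and group differ, so the two effects have to be weighed against each other.
Na > Cs: they share group 1; the group trend gives Na the larger value.
Tl > Na: the two effects oppose for this pair; the across-period effect wins (589 vs 496 kJ/mol).
S > Tl: relative to Tl, both the across-period and down-group shifts push S's first ionization energy up.
Xe > S: the two effects oppose for this pair; the across-period effect wins (1170 vs 1000 kJ/mol).
Approximate values (kJ/mol): Na 496, S 1000, Xe 1170, Cs 376, Tl 589.
So from lowest to highest: Cs < Na < Tl < S < Xe.

Cs < Na < Tl < S < Xe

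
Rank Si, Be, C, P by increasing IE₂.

The second ionization energy removes an electron from the +1 ion. For each element: Si⁺ still has 3 valence electrons; Be⁺ still has 1 valence electron; C⁺ still has 3 valence electrons; P⁺ still has 4 valence electrons.
All are still removing valence electrons, so compare the +1 ions as you would atoms: IE_2 generally rises across a period (higher Z_eff) and falls down a group (larger shell), subject to the usual subshell exceptions.
Valence configurations: Si⁺ [Ne]3s²3p¹, Be⁺ [He]2s¹, C⁺ [He]2s²2p¹, P⁺ [Ne]3s²3p².
Approximate IE_2 values (kJ/mol): Si 1577, Be 1757, C 2353, P 1907.
So the second ionization energies run Si < Be < P < C.

Si < Be < P < C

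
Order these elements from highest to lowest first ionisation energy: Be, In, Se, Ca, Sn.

Be is in period 2, group 2; Ca is in period 4, group 2; Se is in period 4, group 16; In is in period 5, group 13; Sn is in period 5, group 14.
Across a period the outer electron is held more tightly (higher IE₁); down a group it sits in a higher shell, more shielded, and comes off more easily.
Here both period and group differ, so the two effects have to be weighed against each other.
Ca > In: period and group pull opposite ways; the down-group shift dominates (590 vs 558 kJ/mol).
Sn > Ca: the two effects oppose for this pair; the across-period effect wins (709 vs 590 kJ/mol).
Be > Sn: period and group pull opposite ways; the down-group shift dominates (900 vs 709 kJ/mol).
Se > Be: period and group pull opposite ways; the across-period shift dominates (941 vs 900 kJ/mol).
For reference (kJ/mol): Be 900, Ca 590, Se 941, In 558, Sn 709.
So from highest to lowest: Se > Be > Sn > Ca > In.

Se > Be > Sn > Ca > In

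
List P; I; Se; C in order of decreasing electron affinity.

C is in period 2, group 14; P is in period 3, group 15; Se is in period 4, group 16; I is in period 5, group 17.
Electron affinity generally becomes more exothermic across a period toward the halogens and less exothermic down a group.
These sit on a diagonal, where the across-period and down-group effects partly cancel.
C > P: period and group pull opposite ways; the down-group shift dominates (122 vs 72 kJ/mol).
Se > C: the two effects oppose for this pair; the across-period effect wins (195 vs 122 kJ/mol).
I > Se: period and group pull opposite ways; the across-period shift dominates (295 vs 195 kJ/mol).
For reference (kJ/mol): C 122, P 72, Se 195, I 295.
So from highest to lowest: I > Se > C > P.

I > Se > C > P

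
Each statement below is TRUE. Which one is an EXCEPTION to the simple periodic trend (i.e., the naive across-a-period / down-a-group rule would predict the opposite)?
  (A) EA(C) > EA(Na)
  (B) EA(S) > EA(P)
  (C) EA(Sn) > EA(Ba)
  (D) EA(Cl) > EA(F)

(D)

The general trend: electron affinity increases across a period and decreases down a group.
(A) C (period 2, group 14) vs Na (period 3, group 1): the stated order agrees with the simple trend.
(B) S (period 3, group 16) vs P (period 3, group 15): the stated order agrees with the simple trend.
(C) Sn (period 5, group 14) vs Ba (period 6, group 2): the stated order agrees with the simple trend.
(D) Cl (period 3, group 17) vs F (period 2, group 17): the stated order contradicts the simple trend.
The exception is (D): F's small 2p subshell makes the incoming electron feel strong e⁻–e⁻ repulsion, so Cl actually releases more energy on gaining an electron.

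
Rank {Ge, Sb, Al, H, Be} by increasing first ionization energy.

Al < Ge < Sb < Be < H

Removing the outermost electron gets harder across a period and easier down a group.
These sit on a diagonal, where the across-period and down-group effects partly cancel.
Ge > Al: the two effects oppose for this pair; the across-period effect wins (762 vs 578 kJ/mol).
Sb > Ge: the two effects oppose for this pair; the across-period effect wins (831 vs 762 kJ/mol).
Be > Sb: the two effects oppose for this pair; the down-group effect wins (900 vs 831 kJ/mol).
H > Be: the two effects oppose for this pair; the down-group effect wins (1312 vs 900 kJ/mol).
For reference (kJ/mol): H 1312, Be 900, Al 578, Ge 762, Sb 831.
So from lowest to highest: Al < Ge < Sb < Be < H.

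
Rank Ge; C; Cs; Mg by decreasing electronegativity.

C is in period 2, group 14; Mg is in period 3, group 2; Ge is in period 4, group 14; Cs is in period 6, group 1.
EN rises left→right (higher Z_eff, smaller atoms) and falls top→bottom (larger, more shielded atoms).
Here both period and group differ, so the two effects have to be weighed against each other.
Mg > Cs: both effects reinforce here, so Mg is clearly the higher of the two.
Ge > Mg: the two effects oppose for this pair; the across-period effect wins (2.01 vs 1.31).
C > Ge: C sits above Ge in group 14, so the down-group effect alone puts C higher.
Approximate values (Pauling): C 2.55, Mg 1.31, Ge 2.01, Cs 0.79.
So from highest to lowest: C > Ge > Mg > Cs.

C > Ge > Mg > Cs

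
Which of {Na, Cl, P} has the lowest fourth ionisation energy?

Consider each +3 ion: Na³⁺ is already 2 electrons into the core; Cl³⁺ still has 4 valence electrons; P³⁺ still has 2 valence electrons.
Pulling an electron out of a noble-gas core costs far more than removing a remaining valence electron, so Na sits at the high end of IE_4.
Valence configurations: Cl³⁺ [Ne]3s²3p², P³⁺ [Ne]3s².
Tabulated IE_4 (kJ/mol): Na 9543, Cl 5159, P 4964.
Putting it together, IE_4: P < Cl < Na.

P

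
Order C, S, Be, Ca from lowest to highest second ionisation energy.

Consider each +1 ion: C⁺ still has 3 valence electrons; S⁺ still has 5 valence electrons; Be⁺ still has 1 valence electron; Ca⁺ still has 1 valence electron.
All are still removing valence electrons, so compare the +1 ions as you would atoms: IE_2 generally rises across a period (higher Z_eff) and falls down a group (larger shell), subject to the usual subshell exceptions.
Valence configurations: C⁺ [He]2s²2p¹, S⁺ [Ne]3s²3p³, Be⁺ [He]2s¹, Ca⁺ [Ar]4s¹.
Tabulated IE_2 (kJ/mol): C 2353, S 2252, Be 1757, Ca 1145.
Overall IE_2 order: Ca < Be < S < C.

Ca < Be < S < C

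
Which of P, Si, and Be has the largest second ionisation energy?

Consider each +1 ion: P⁺ still has 4 valence electrons; Si⁺ still has 3 valence electrons; Be⁺ still has 1 valence electron.
All are still removing valence electrons, so compare the +1 ions as you would atoms: IE_2 generally rises across a period (higher Z_eff) and falls down a group (larger shell), subject to the usual subshell exceptions.
Valence configurations: P⁺ [Ne]3s²3p², Si⁺ [Ne]3s²3p¹, Be⁺ [He]2s¹.
The numbers (kJ/mol): P 1907, Si 1577, Be 1757.
Hence IE_2: Si < Be < P.

P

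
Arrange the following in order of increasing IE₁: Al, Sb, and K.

K, Al, Sb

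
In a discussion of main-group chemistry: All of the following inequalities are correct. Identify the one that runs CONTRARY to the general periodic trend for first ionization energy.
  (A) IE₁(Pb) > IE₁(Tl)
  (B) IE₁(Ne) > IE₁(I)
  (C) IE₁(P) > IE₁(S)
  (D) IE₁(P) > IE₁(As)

The general trend: first ionization energy increases across a period and decreases down a group.
(A) Pb (period 6, group 14) vs Tl (period 6, group 13): the stated order agrees with the simple trend.
(B) Ne (period 2, group 18) vs I (period 5, group 17): the stated order agrees with the simple trend.
(C) P (period 3, group 15) vs S (period 3, group 16): the stated order contradicts the simple trend.
(D) P (period 3, group 15) vs As (period 4, group 15): the stated order agrees with the simple trend.
The exception is (C): S (3p⁴) ionizes more easily than half-filled P (3p³) because the paired 3p electron in S is pushed out by e⁻–e⁻ repulsion.

(C)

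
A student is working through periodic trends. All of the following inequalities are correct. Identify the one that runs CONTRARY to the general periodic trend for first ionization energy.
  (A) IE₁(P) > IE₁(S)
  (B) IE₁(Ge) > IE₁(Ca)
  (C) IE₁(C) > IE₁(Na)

The general trend: first ionization energy increases across a period and decreases down a group.
(A) P (period 3, group 15) vs S (period 3, group 16): the stated order contradicts the simple trend.
(B) Ge (period 4, group 14) vs Ca (period 4, group 2): the stated order agrees with the simple trend.
(C) C (period 2, group 14) vs Na (period 3, group 1): the stated order agrees with the simple trend.
The exception is (A): S (3p⁴) ionizes more easily than half-filled P (3p³) because the paired 3p electron in S is pushed out by e⁻–e⁻ repulsion.

(A)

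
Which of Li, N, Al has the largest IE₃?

After 2 electrons have been removed, what remains? Li²⁺ is already 1 electron into the core; N²⁺ still has 3 valence electrons; Al²⁺ still has 1 valence electron.
Breaking into a closed-shell core is much more expensive than removing a leftover valence electron — Li has the largest IE_3 here.
Valence configurations: N²⁺ [He]2s²2p¹, Al²⁺ [Ne]3s¹.
Tabulated IE_3 (kJ/mol): Li 11815, N 4578, Al 2745.
So the third ionization energies run Al < N < Li.

Li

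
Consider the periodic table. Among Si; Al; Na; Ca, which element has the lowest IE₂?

Ca

The second ionization energy removes an electron from the +1 ion. For each element: Si⁺ still has 3 valence electrons; Al⁺ still has 2 valence electrons; Na⁺ is the bare [Ne] core; Ca⁺ still has 1 valence electron.
Breaking into a closed-shell core is much more expensive than removing a leftover valence electron — Na has the largest IE_2 here.
Valence configurations: Si⁺ [Ne]3s²3p¹, Al⁺ [Ne]3s², Ca⁺ [Ar]4s¹.
Si⁺ loses a lone 3p electron whereas Al⁺ must break into a filled 3s² pair, so IE_2(Al) > IE_2(Si) even though Si has the higher nuclear charge.
Approximate IE_2 values (kJ/mol): Si 1577, Al 1817, Na 4562, Ca 1145.
Hence IE_2: Ca < Si < Al < Na.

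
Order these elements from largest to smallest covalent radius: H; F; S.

S > F > H

H is in period 1, group 1; F is in period 2, group 17; S is in period 3, group 16.
Radius decreases left→right (rising Z_eff, same n) and increases top→bottom (higher n).
Neither a single period nor a single group — weigh both effects.
F > H: the two effects oppose for this pair; the down-group effect wins (64 vs 32 pm).
S > F: both effects reinforce here, so S is clearly the larger of the two.
Tabulated atomic radius (pm): H 32, F 64, S 103.
So from largest to smallest: S > F > H.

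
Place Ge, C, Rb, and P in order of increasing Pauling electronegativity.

Rb, Ge, P, C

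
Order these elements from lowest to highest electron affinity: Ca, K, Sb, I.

K is in period 4, group 1; Ca is in period 4, group 2; Sb is in period 5, group 15; I is in period 5, group 17.
Adding an electron releases more energy for atoms nearer the top right (short of the noble gases).
Here both period and group differ, so the two effects have to be weighed against each other.
K > Ca: this pair runs against the simple trend — see the exception note.
Sb > K: period and group pull opposite ways; the across-period shift dominates (103 vs 48 kJ/mol).
I > Sb: both are in period 5; the period trend gives I the larger value.
Note the exception: K has a higher electron affinity than Ca, contrary to the simple trend — adding an electron to Ca (ns²) has to open a new, higher-energy np subshell, which is unfavourable.
Tabulated electron affinity (kJ/mol): K 48, Ca 2, Sb 103, I 295.
So from lowest to highest: Ca < K < Sb < I.

Ca, K, Sb, I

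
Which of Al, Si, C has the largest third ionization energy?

IE_3 is the cost of taking one more electron from the +2 cation: Al²⁺ still has 1 valence electron; Si²⁺ still has 2 valence electrons; C²⁺ still has 2 valence electrons.
All are still removing valence electrons, so compare the +2 ions as you would atoms: IE_3 generally rises across a period (higher Z_eff) and falls down a group (larger shell), subject to the usual subshell exceptions.
Valence configurations: Al²⁺ [Ne]3s¹, Si²⁺ [Ne]3s², C²⁺ [He]2s².
Approximate IE_3 values (kJ/mol): Al 2745, Si 3232, C 4620.
So the third ionization energies run Al < Si < C.

C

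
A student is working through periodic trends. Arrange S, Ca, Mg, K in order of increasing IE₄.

The fourth ionization energy removes an electron from the +3 ion. For each element: S³⁺ still has 3 valence electrons; Ca³⁺ is already 1 electron into the core; Mg³⁺ is already 1 electron into the core; K³⁺ is already 2 electrons into the core.
Breaking into a closed-shell core is much more expensive than removing a leftover valence electron — K, Ca and Mg have the largest IE_4 here.
The numbers (kJ/mol): S 4556, Ca 6491, Mg 10543, K 5877.
Overall IE_4 order: S < K < Ca < Mg.

S, K, Ca, Mg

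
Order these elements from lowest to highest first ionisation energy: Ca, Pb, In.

In < Ca < Pb

First ionization energy rises across a period (greater Z_eff holds electrons more tightly) and falls down a group (valence electrons are farther from the nucleus).
A diagonal step moves right (one effect) and down (the opposite effect) at once.
Ca > In: period and group pull opposite ways; the down-group shift dominates (590 vs 558 kJ/mol).
Pb > Ca: period and group pull opposite ways; the across-period shift dominates (716 vs 590 kJ/mol).
Tabulated first ionization energy (kJ/mol): Ca 590, In 558, Pb 716.
So from lowest to highest: In < Ca < Pb.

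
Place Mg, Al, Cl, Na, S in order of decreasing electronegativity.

Cl > S > Al > Mg > Na

Na is in period 3, group 1; Mg is in period 3, group 2; Al is in period 3, group 13; S is in period 3, group 16; Cl is in period 3, group 17.
Atoms toward the upper right of the periodic table pull bonding electrons most strongly.
All lie in period 3, so electronegativity increases left to right.
So from highest to lowest: Cl > S > Al > Mg > Na.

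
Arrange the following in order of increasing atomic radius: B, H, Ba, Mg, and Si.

H < B < Si < Mg < Ba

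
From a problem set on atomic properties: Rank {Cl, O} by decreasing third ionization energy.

IE_3 is the cost of taking one more electron from the +2 cation: Cl²⁺ still has 5 valence electrons; O²⁺ still has 4 valence electrons.
All are still removing valence electrons, so compare the +2 ions as you would atoms: IE_3 generally rises across a period (higher Z_eff) and falls down a group (larger shell), subject to the usual subshell exceptions.
Valence configurations: Cl²⁺ [Ne]3s²3p³, O²⁺ [He]2s²2p².
Tabulated IE_3 (kJ/mol): Cl 3822, O 5300.
Putting it together, IE_3: Cl < O.

O > Cl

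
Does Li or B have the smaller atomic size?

Li is in period 2, group 1; B is in period 2, group 13.
Radius decreases left→right (rising Z_eff, same n) and increases top→bottom (higher n).
All lie in period 2, so atomic radius increases right to left.
So B has the smaller atomic size (B < Li).

B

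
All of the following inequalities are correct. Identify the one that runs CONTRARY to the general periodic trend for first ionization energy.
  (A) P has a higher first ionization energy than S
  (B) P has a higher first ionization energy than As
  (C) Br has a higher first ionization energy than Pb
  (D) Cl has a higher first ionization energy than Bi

The general trend: first ionization energy increases across a period and decreases down a group.
(A) P (period 3, group 15) vs S (period 3, group 16): the stated order contradicts the simple trend.
(B) P (period 3, group 15) vs As (period 4, group 15): the stated order agrees with the simple trend.
(C) Br (period 4, group 17) vs Pb (period 6, group 14): the stated order agrees with the simple trend.
(D) Cl (period 3, group 17) vs Bi (period 6, group 15): the stated order agrees with the simple trend.
The exception is (A): S (3p⁴) ionizes more easily than half-filled P (3p³) because the paired 3p electron in S is pushed out by e⁻–e⁻ repulsion.

(A)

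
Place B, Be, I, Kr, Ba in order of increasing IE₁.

Be is in period 2, group 2; B is in period 2, group 13; Kr is in period 4, group 18; I is in period 5, group 17; Ba is in period 6, group 2.
Across a period the outer electron is held more tightly (higher IE₁); down a group it sits in a higher shell, more shielded, and comes off more easily.
These span different periods and groups, so the two trends combine.
B > Ba: both effects reinforce here, so B is clearly the higher of the two.
Be > B: this pair runs against the simple trend — see the exception note.
I > Be: period and group pull opposite ways; the across-period shift dominates (1008 vs 900 kJ/mol).
Kr > I: relative to I, both the across-period and down-group shifts push Kr's first ionization energy up.
Note the exception: Be has a higher first ionization energy than B, contrary to the simple trend — removing B's lone 2p electron is easier than breaking Be's filled 2s².
For reference (kJ/mol): Be 900, B 801, Kr 1351, I 1008, Ba 503.
So from lowest to highest: Ba < B < Be < I < Kr.

Ba, B, Be, I, Kr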